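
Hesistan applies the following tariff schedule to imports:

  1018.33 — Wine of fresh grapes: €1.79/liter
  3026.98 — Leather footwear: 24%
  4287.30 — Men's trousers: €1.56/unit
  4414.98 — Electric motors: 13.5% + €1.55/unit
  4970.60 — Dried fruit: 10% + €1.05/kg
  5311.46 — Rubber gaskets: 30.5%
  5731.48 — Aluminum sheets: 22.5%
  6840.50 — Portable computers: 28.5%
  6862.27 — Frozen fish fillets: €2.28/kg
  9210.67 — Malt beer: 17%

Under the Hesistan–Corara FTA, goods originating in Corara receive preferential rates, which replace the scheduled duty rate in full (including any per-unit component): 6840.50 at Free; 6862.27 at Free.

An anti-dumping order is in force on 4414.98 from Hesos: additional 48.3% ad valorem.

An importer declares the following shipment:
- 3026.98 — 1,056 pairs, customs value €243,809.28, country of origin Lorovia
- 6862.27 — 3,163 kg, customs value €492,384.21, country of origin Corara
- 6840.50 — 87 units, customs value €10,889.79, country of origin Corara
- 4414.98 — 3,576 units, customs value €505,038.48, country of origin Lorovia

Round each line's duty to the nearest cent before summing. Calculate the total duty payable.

Line 1 (3026.98, Lorovia, 1,056 pairs, €243,809.28):
Base rate for 3026.98 is 24%.
Duty = €243,809.28 × 24% = €58,514.23.
Line 2 (6862.27, Corara, 3,163 kg, €492,384.21):
Base rate for 6862.27 is €2.28/kg.
Origin Corara qualifies under the Hesistan–Corara agreement and 6862.27 is covered: preferential rate Free applies instead.
Duty = €492,384.21 × 0% = €0.00.
Line 3 (6840.50, Corara, 87 units, €10,889.79):
Base rate for 6840.50 is 28.5%.
Origin Corara qualifies under the Hesistan–Corara agreement and 6840.50 is covered: preferential rate Free applies instead.
Duty = €10,889.79 × 0% = €0.00.
Line 4 (4414.98, Lorovia, 3,576 units, €505,038.48):
Base rate for 4414.98 is 13.5% + €1.55/unit.
The additional-duty order on 4414.98 targets Hesos, not Lorovia; it does not apply.
Duty = €505,038.48 × 13.5% + 3,576 × €1.55 = €73,722.99.
Total = €58,514.23 + €0.00 + €0.00 + €73,722.99 = €132,237.22.

€132,237.22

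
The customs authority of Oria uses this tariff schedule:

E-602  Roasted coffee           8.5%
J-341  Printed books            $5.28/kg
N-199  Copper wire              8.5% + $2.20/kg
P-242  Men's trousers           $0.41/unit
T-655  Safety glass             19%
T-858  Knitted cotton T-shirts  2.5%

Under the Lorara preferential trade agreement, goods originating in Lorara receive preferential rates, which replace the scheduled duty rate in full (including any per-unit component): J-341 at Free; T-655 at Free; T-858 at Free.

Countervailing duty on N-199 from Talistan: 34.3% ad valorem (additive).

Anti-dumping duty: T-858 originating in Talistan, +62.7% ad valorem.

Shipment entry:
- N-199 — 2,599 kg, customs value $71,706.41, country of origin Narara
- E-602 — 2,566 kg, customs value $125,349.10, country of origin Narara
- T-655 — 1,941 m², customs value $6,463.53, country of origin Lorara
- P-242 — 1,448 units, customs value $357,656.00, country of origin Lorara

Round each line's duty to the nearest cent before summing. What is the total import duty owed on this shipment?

Line 1 (N-199, Narara, 2,599 kg, $71,706.41):
Base rate for N-199 is 8.5% + $2.20/kg.
The additional-duty order on N-199 targets Talistan, not Narara; it does not apply.
Duty = $71,706.41 × 8.5% + 2,599 × $2.20 = $11,812.84.
Line 2 (E-602, Narara, 2,566 kg, $125,349.10):
Base rate for E-602 is 8.5%.
Duty = $125,349.10 × 8.5% = $10,654.67.
Line 3 (T-655, Lorara, 1,941 m², $6,463.53):
Base rate for T-655 is 19%.
Origin Lorara qualifies under the Oria–Lorara agreement and T-655 is covered: preferential rate Free applies instead.
Duty = $6,463.53 × 0% = $0.00.
Line 4 (P-242, Lorara, 1,448 units, $357,656.00):
Base rate for P-242 is $0.41/unit.
Origin Lorara is the FTA partner but P-242 is not on the preference list; base rate stands.
Duty = 1,448 × $0.41 = $593.68.
Total = $11,812.84 + $10,654.67 + $0.00 + $593.68 = $23,061.19.

$23,061.19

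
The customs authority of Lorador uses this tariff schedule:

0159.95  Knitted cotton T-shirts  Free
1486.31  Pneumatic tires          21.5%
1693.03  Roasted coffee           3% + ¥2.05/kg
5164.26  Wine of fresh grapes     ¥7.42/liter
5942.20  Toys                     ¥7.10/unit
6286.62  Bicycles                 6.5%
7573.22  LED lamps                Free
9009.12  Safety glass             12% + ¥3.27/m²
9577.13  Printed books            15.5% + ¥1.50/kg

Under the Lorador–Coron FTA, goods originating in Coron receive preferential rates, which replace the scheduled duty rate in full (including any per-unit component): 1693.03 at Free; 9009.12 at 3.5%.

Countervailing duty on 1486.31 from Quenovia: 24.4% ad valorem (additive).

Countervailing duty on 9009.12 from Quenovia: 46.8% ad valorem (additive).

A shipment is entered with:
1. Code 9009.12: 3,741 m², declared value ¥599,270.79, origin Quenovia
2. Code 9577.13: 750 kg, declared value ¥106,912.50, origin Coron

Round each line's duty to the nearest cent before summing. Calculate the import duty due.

¥382,300.73

Line 1 (9009.12, Quenovia, 3,741 m², ¥599,270.79):
Base rate for 9009.12 is 12% + ¥3.27/m².
9009.12 has an FTA preferential rate, but origin Quenovia is not Coron; base rate stands.
Additional duty on 9009.12 from Quenovia: +46.8%. Applied ad valorem rate: 12% + 46.8% = 58.8%.
Duty = ¥599,270.79 × 58.8% + 3,741 × ¥3.27 = ¥364,604.29.
Line 2 (9577.13, Coron, 750 kg, ¥106,912.50):
Base rate for 9577.13 is 15.5% + ¥1.50/kg.
Origin Coron is the FTA partner but 9577.13 is not on the preference list; base rate stands.
Duty = ¥106,912.50 × 15.5% + 750 × ¥1.50 = ¥17,696.44.
Total = ¥364,604.29 + ¥17,696.44 = ¥382,300.73.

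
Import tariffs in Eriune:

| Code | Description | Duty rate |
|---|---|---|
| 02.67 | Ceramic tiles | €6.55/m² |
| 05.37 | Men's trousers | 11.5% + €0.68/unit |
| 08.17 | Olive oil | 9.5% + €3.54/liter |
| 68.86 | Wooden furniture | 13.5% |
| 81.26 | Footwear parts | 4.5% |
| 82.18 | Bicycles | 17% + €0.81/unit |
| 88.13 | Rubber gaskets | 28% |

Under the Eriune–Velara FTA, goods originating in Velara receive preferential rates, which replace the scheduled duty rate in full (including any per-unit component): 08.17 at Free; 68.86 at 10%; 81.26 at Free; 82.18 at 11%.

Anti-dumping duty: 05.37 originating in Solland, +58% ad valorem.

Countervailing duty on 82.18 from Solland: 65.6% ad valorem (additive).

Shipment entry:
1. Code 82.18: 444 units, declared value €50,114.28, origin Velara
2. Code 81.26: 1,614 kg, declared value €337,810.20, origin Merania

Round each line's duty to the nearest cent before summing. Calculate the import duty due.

Line 1 (82.18, Velara, 444 units, €50,114.28):
Base rate for 82.18 is 17% + €0.81/unit.
Origin Velara qualifies under the Eriune–Velara agreement and 82.18 is covered: preferential rate 11% applies instead.
The additional-duty order on 82.18 targets Solland, not Velara; it does not apply.
Duty = €50,114.28 × 11% = €5,512.57.
Line 2 (81.26, Merania, 1,614 kg, €337,810.20):
Base rate for 81.26 is 4.5%.
81.26 has an FTA preferential rate, but origin Merania is not Velara; base rate stands.
Duty = €337,810.20 × 4.5% = €15,201.46.
Total = €5,512.57 + €15,201.46 = €20,714.03.

€20,714.03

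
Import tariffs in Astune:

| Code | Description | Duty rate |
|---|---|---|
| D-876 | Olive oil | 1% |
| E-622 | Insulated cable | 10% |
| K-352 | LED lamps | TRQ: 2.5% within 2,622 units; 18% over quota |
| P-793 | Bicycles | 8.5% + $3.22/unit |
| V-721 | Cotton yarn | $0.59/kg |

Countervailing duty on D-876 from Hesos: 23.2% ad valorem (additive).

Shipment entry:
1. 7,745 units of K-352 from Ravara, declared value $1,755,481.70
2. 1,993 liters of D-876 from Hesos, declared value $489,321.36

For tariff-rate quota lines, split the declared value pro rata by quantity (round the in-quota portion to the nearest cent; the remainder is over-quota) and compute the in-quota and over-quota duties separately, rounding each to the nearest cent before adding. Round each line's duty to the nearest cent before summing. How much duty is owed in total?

$342,285.58

Line 1 (K-352, Ravara, 7,745 units, $1,755,481.70):
Code K-352 is under a tariff-rate quota (threshold 2,622 units). In-quota: 2,622 units at 2.5%; over-quota: 5,123 units at 18%.
Pro-rata value split: in-quota = $1,755,481.70 × 2,622/7,745 = $594,302.52; over-quota = $1,755,481.70 − $594,302.52 = $1,161,179.18.
In-quota duty = $594,302.52 × 2.5% = $14,857.56. Over-quota duty = $1,161,179.18 × 18% = $209,012.25.
Line duty = $14,857.56 + $209,012.25 = $223,869.81.
Line 2 (D-876, Hesos, 1,993 liters, $489,321.36):
Base rate for D-876 is 1%.
Additional duty on D-876 from Hesos: +23.2%. Applied ad valorem rate: 1% + 23.2% = 24.2%.
Duty = $489,321.36 × 24.2% = $118,415.77.
Total = $223,869.81 + $118,415.77 = $342,285.58.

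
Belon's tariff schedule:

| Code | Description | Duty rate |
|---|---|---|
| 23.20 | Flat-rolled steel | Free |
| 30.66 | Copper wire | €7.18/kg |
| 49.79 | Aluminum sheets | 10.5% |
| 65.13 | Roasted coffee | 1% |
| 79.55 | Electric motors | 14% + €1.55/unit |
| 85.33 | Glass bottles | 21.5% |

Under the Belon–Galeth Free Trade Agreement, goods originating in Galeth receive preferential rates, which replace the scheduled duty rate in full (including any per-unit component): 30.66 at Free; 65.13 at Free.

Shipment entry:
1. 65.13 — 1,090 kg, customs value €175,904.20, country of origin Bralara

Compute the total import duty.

€1,759.04

Line 1 (65.13, Bralara, 1,090 kg, €175,904.20):
Base rate for 65.13 is 1%.
65.13 has an FTA preferential rate, but origin Bralara is not Galeth; base rate stands.
Duty = €175,904.20 × 1% = €1,759.04.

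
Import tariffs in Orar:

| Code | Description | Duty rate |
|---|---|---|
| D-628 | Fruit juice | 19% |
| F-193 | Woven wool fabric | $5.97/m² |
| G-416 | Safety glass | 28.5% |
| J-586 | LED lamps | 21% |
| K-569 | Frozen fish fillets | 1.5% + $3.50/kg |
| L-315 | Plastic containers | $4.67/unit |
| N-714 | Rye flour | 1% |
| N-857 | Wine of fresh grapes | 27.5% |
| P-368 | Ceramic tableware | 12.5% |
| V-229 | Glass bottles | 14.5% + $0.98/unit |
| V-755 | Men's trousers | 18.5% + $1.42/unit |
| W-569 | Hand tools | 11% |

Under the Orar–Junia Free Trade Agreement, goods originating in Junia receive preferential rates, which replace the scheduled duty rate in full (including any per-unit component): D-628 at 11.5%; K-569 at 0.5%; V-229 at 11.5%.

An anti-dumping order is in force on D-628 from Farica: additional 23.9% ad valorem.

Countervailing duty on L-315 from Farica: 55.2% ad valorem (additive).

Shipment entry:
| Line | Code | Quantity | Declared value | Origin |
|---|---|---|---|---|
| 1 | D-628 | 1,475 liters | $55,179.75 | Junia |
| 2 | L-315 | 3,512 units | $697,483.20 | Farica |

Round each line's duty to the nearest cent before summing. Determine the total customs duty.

Line 1 (D-628, Junia, 1,475 liters, $55,179.75):
Base rate for D-628 is 19%.
Origin Junia qualifies under the Orar–Junia agreement and D-628 is covered: preferential rate 11.5% applies instead.
The additional-duty order on D-628 targets Farica, not Junia; it does not apply.
Duty = $55,179.75 × 11.5% = $6,345.67.
Line 2 (L-315, Farica, 3,512 units, $697,483.20):
Base rate for L-315 is $4.67/unit.
Additional duty on L-315 from Farica: +55.2% ad valorem. Applied ad valorem rate = 55.2%.
Duty = $697,483.20 × 55.2% + 3,512 × $4.67 = $401,411.77.
Total = $6,345.67 + $401,411.77 = $407,757.44.

$407,757.44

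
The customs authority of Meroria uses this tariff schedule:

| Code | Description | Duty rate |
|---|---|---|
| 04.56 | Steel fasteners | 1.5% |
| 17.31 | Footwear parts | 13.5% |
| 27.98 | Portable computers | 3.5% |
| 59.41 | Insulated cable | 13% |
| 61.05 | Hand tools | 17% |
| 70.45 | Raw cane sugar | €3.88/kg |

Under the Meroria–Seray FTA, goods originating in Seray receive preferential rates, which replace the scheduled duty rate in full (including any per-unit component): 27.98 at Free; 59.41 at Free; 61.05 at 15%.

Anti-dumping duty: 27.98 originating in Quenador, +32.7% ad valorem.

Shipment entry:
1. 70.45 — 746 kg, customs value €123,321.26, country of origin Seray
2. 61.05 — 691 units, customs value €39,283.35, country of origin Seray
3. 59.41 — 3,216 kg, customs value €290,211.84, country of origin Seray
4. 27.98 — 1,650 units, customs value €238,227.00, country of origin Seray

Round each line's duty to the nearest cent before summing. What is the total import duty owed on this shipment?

Line 1 (70.45, Seray, 746 kg, €123,321.26):
Base rate for 70.45 is €3.88/kg.
Origin Seray is the FTA partner but 70.45 is not on the preference list; base rate stands.
Duty = 746 × €3.88 = €2,894.48.
Line 2 (61.05, Seray, 691 units, €39,283.35):
Base rate for 61.05 is 17%.
Origin Seray qualifies under the Meroria–Seray agreement and 61.05 is covered: preferential rate 15% applies instead.
Duty = €39,283.35 × 15% = €5,892.50.
Line 3 (59.41, Seray, 3,216 kg, €290,211.84):
Base rate for 59.41 is 13%.
Origin Seray qualifies under the Meroria–Seray agreement and 59.41 is covered: preferential rate Free applies instead.
Duty = €290,211.84 × 0% = €0.00.
Line 4 (27.98, Seray, 1,650 units, €238,227.00):
Base rate for 27.98 is 3.5%.
Origin Seray qualifies under the Meroria–Seray agreement and 27.98 is covered: preferential rate Free applies instead.
The additional-duty order on 27.98 targets Quenador, not Seray; it does not apply.
Duty = €238,227.00 × 0% = €0.00.
Total = €2,894.48 + €5,892.50 + €0.00 + €0.00 = €8,786.98.

€8,786.98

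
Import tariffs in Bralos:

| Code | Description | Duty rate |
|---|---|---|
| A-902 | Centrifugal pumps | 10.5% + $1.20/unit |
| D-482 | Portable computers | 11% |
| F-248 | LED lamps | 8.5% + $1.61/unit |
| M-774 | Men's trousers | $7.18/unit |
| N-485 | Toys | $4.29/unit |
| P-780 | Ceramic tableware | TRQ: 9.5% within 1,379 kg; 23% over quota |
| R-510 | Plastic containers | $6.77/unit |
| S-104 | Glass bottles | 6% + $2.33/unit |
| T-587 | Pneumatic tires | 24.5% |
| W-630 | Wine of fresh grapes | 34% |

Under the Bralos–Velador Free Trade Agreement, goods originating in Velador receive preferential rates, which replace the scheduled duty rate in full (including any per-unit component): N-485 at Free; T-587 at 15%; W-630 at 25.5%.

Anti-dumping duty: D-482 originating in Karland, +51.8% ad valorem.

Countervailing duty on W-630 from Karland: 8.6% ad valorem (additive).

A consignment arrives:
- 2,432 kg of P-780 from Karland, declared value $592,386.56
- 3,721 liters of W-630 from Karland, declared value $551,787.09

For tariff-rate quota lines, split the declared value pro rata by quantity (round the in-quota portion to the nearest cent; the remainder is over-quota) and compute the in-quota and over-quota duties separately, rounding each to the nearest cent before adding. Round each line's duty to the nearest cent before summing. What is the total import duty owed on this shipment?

Line 1 (P-780, Karland, 2,432 kg, $592,386.56):
Code P-780 is under a tariff-rate quota (threshold 1,379 kg). In-quota: 1,379 kg at 9.5%; over-quota: 1,053 kg at 23%.
Pro-rata value split: in-quota = $592,386.56 × 1,379/2,432 = $335,896.82; over-quota = $592,386.56 − $335,896.82 = $256,489.74.
In-quota duty = $335,896.82 × 9.5% = $31,910.20. Over-quota duty = $256,489.74 × 23% = $58,992.64.
Line duty = $31,910.20 + $58,992.64 = $90,902.84.
Line 2 (W-630, Karland, 3,721 liters, $551,787.09):
Base rate for W-630 is 34%.
W-630 has an FTA preferential rate, but origin Karland is not Velador; base rate stands.
Additional duty on W-630 from Karland: +8.6%. Applied ad valorem rate: 34% + 8.6% = 42.6%.
Duty = $551,787.09 × 42.6% = $235,061.30.
Total = $90,902.84 + $235,061.30 = $325,964.14.

$325,964.14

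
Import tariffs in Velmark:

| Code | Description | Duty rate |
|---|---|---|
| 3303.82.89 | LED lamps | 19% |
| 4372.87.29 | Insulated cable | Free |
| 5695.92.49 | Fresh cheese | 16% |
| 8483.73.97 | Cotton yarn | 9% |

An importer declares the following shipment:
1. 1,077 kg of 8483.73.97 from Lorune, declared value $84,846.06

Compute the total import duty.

Line 1 (8483.73.97, Lorune, 1,077 kg, $84,846.06):
Base rate for 8483.73.97 is 9%.
Duty = $84,846.06 × 9% = $7,636.15.

$7,636.15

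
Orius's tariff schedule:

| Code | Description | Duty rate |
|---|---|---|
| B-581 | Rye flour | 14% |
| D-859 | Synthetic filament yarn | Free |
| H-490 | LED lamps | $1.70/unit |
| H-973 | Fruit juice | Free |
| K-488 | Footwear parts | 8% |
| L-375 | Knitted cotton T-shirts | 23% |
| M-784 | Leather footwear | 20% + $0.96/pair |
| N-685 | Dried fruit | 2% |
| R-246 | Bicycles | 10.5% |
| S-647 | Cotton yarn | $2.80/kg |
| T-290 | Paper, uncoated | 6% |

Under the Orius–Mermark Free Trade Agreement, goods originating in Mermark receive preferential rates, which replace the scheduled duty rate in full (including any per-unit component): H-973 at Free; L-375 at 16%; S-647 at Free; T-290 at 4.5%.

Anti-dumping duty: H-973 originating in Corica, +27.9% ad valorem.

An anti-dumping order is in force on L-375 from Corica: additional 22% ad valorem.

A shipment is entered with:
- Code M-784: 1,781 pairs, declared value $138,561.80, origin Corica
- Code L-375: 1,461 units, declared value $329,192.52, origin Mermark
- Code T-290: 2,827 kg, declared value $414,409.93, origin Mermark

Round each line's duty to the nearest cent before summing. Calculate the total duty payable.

$100,741.37

Line 1 (M-784, Corica, 1,781 pairs, $138,561.80):
Base rate for M-784 is 20% + $0.96/pair.
Duty = $138,561.80 × 20% + 1,781 × $0.96 = $29,422.12.
Line 2 (L-375, Mermark, 1,461 units, $329,192.52):
Base rate for L-375 is 23%.
Origin Mermark qualifies under the Orius–Mermark agreement and L-375 is covered: preferential rate 16% applies instead.
The additional-duty order on L-375 targets Corica, not Mermark; it does not apply.
Duty = $329,192.52 × 16% = $52,670.80.
Line 3 (T-290, Mermark, 2,827 kg, $414,409.93):
Base rate for T-290 is 6%.
Origin Mermark qualifies under the Orius–Mermark agreement and T-290 is covered: preferential rate 4.5% applies instead.
Duty = $414,409.93 × 4.5% = $18,648.45.
Total = $29,422.12 + $52,670.80 + $18,648.45 = $100,741.37.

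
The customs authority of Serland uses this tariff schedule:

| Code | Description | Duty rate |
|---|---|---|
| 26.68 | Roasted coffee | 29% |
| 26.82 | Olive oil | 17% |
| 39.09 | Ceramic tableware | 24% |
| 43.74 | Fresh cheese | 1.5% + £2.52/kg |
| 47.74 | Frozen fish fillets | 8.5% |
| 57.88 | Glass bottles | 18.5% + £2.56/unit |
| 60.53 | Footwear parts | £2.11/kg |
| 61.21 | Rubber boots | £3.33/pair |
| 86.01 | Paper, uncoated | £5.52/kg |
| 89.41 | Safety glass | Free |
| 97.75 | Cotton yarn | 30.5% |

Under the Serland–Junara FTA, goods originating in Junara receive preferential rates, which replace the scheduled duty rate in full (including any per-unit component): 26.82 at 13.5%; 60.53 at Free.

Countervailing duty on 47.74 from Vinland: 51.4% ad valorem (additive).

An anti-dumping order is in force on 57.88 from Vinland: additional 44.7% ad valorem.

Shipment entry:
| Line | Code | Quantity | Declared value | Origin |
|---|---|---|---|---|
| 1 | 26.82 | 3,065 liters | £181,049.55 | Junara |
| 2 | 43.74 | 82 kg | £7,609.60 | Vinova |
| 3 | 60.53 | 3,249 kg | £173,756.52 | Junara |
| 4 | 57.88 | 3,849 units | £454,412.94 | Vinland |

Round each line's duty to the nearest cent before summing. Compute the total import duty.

Line 1 (26.82, Junara, 3,065 liters, £181,049.55):
Base rate for 26.82 is 17%.
Origin Junara qualifies under the Serland–Junara agreement and 26.82 is covered: preferential rate 13.5% applies instead.
Duty = £181,049.55 × 13.5% = £24,441.69.
Line 2 (43.74, Vinova, 82 kg, £7,609.60):
Base rate for 43.74 is 1.5% + £2.52/kg.
Duty = £7,609.60 × 1.5% + 82 × £2.52 = £320.78.
Line 3 (60.53, Junara, 3,249 kg, £173,756.52):
Base rate for 60.53 is £2.11/kg.
Origin Junara qualifies under the Serland–Junara agreement and 60.53 is covered: preferential rate Free applies instead.
Duty = £173,756.52 × 0% = £0.00.
Line 4 (57.88, Vinland, 3,849 units, £454,412.94):
Base rate for 57.88 is 18.5% + £2.56/unit.
Additional duty on 57.88 from Vinland: +44.7%. Applied ad valorem rate: 18.5% + 44.7% = 63.2%.
Duty = £454,412.94 × 63.2% + 3,849 × £2.56 = £297,042.42.
Total = £24,441.69 + £320.78 + £0.00 + £297,042.42 = £321,804.89.

£321,804.89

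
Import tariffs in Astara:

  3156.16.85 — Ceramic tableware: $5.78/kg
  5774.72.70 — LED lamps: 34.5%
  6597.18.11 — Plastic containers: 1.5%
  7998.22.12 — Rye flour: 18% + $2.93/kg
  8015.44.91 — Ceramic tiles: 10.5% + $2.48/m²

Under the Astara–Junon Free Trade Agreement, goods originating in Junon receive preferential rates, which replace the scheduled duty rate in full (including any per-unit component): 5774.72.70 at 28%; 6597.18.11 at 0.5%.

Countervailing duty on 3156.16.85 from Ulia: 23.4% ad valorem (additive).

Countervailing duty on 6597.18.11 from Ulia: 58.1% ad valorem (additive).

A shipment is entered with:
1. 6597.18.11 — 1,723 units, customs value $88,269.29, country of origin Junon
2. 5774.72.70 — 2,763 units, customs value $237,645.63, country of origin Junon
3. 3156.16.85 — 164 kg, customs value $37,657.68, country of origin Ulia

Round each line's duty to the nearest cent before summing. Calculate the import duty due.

$76,741.95

Line 1 (6597.18.11, Junon, 1,723 units, $88,269.29):
Base rate for 6597.18.11 is 1.5%.
Origin Junon qualifies under the Astara–Junon agreement and 6597.18.11 is covered: preferential rate 0.5% applies instead.
The additional-duty order on 6597.18.11 targets Ulia, not Junon; it does not apply.
Duty = $88,269.29 × 0.5% = $441.35.
Line 2 (5774.72.70, Junon, 2,763 units, $237,645.63):
Base rate for 5774.72.70 is 34.5%.
Origin Junon qualifies under the Astara–Junon agreement and 5774.72.70 is covered: preferential rate 28% applies instead.
Duty = $237,645.63 × 28% = $66,540.78.
Line 3 (3156.16.85, Ulia, 164 kg, $37,657.68):
Base rate for 3156.16.85 is $5.78/kg.
Additional duty on 3156.16.85 from Ulia: +23.4% ad valorem. Applied ad valorem rate = 23.4%.
Duty = $37,657.68 × 23.4% + 164 × $5.78 = $9,759.82.
Total = $441.35 + $66,540.78 + $9,759.82 = $76,741.95.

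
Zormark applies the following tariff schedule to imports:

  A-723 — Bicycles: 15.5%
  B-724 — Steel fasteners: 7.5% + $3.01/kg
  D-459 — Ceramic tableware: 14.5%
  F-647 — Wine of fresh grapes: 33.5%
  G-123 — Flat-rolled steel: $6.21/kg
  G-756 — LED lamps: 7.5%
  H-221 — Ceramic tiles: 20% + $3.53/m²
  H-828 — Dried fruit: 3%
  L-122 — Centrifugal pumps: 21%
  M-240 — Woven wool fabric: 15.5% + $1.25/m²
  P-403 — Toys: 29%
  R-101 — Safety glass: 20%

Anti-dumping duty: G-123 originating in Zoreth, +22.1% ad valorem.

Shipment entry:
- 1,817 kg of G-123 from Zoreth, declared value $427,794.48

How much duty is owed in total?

Line 1 (G-123, Zoreth, 1,817 kg, $427,794.48):
Base rate for G-123 is $6.21/kg.
Additional duty on G-123 from Zoreth: +22.1% ad valorem. Applied ad valorem rate = 22.1%.
Duty = $427,794.48 × 22.1% + 1,817 × $6.21 = $105,826.15.

$105,826.15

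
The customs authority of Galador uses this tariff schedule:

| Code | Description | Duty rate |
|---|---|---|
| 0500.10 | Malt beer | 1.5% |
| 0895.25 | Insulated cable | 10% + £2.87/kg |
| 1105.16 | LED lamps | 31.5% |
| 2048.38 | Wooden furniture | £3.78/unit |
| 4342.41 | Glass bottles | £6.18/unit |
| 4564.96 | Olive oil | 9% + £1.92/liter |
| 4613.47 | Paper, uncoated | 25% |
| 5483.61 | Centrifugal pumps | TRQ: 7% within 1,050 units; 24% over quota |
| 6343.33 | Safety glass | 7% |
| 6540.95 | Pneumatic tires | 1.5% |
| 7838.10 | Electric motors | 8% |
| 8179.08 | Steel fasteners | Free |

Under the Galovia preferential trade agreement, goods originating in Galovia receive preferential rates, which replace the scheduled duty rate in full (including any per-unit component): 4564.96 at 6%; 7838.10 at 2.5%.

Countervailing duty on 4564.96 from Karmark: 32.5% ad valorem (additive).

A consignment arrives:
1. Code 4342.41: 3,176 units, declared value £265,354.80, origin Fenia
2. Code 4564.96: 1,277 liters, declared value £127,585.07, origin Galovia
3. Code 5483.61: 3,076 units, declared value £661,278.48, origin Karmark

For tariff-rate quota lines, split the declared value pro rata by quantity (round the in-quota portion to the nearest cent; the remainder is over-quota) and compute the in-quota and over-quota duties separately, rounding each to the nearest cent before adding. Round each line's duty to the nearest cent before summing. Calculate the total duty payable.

Line 1 (4342.41, Fenia, 3,176 units, £265,354.80):
Base rate for 4342.41 is £6.18/unit.
Duty = 3,176 × £6.18 = £19,627.68.
Line 2 (4564.96, Galovia, 1,277 liters, £127,585.07):
Base rate for 4564.96 is 9% + £1.92/liter.
Origin Galovia qualifies under the Galador–Galovia agreement and 4564.96 is covered: preferential rate 6% applies instead.
The additional-duty order on 4564.96 targets Karmark, not Galovia; it does not apply.
Duty = £127,585.07 × 6% = £7,655.10.
Line 3 (5483.61, Karmark, 3,076 units, £661,278.48):
Code 5483.61 is under a tariff-rate quota (threshold 1,050 units). In-quota: 1,050 units at 7%; over-quota: 2,026 units at 24%.
Pro-rata value split: in-quota = £661,278.48 × 1,050/3,076 = £225,729.00; over-quota = £661,278.48 − £225,729.00 = £435,549.48.
In-quota duty = £225,729.00 × 7% = £15,801.03. Over-quota duty = £435,549.48 × 24% = £104,531.88.
Line duty = £15,801.03 + £104,531.88 = £120,332.91.
Total = £19,627.68 + £7,655.10 + £120,332.91 = £147,615.69.

£147,615.69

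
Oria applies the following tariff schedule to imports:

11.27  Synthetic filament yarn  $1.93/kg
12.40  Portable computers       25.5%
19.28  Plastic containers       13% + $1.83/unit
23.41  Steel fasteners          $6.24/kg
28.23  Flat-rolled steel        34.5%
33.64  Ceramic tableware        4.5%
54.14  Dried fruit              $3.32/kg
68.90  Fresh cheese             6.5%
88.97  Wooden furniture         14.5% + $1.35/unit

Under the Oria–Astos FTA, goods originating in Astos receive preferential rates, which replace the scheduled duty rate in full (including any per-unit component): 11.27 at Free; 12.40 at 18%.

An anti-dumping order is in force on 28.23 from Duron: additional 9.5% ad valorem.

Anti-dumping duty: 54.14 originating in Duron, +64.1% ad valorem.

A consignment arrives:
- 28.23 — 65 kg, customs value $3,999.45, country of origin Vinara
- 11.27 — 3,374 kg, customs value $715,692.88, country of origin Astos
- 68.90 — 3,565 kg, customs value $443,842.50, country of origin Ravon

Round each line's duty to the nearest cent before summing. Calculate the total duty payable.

Line 1 (28.23, Vinara, 65 kg, $3,999.45):
Base rate for 28.23 is 34.5%.
The additional-duty order on 28.23 targets Duron, not Vinara; it does not apply.
Duty = $3,999.45 × 34.5% = $1,379.81.
Line 2 (11.27, Astos, 3,374 kg, $715,692.88):
Base rate for 11.27 is $1.93/kg.
Origin Astos qualifies under the Oria–Astos agreement and 11.27 is covered: preferential rate Free applies instead.
Duty = $715,692.88 × 0% = $0.00.
Line 3 (68.90, Ravon, 3,565 kg, $443,842.50):
Base rate for 68.90 is 6.5%.
Duty = $443,842.50 × 6.5% = $28,849.76.
Total = $1,379.81 + $0.00 + $28,849.76 = $30,229.57.

$30,229.57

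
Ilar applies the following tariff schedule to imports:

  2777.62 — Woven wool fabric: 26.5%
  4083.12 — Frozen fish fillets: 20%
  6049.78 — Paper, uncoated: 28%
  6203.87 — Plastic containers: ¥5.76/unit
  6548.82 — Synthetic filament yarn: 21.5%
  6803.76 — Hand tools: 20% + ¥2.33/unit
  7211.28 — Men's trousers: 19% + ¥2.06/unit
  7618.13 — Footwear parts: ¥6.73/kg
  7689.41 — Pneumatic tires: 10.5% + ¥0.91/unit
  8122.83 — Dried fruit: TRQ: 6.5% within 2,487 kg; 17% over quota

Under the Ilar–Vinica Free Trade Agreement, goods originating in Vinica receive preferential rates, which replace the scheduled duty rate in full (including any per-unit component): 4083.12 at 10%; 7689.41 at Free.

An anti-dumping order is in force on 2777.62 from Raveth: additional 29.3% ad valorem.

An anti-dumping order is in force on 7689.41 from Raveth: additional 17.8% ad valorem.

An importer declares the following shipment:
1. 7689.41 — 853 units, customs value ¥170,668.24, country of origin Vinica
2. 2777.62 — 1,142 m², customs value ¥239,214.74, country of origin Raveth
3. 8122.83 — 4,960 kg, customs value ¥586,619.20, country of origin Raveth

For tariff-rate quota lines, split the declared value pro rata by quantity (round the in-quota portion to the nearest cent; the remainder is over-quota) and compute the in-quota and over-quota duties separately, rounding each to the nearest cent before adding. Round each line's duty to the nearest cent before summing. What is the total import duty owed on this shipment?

¥202,322.65

Line 1 (7689.41, Vinica, 853 units, ¥170,668.24):
Base rate for 7689.41 is 10.5% + ¥0.91/unit.
Origin Vinica qualifies under the Ilar–Vinica agreement and 7689.41 is covered: preferential rate Free applies instead.
The additional-duty order on 7689.41 targets Raveth, not Vinica; it does not apply.
Duty = ¥170,668.24 × 0% = ¥0.00.
Line 2 (2777.62, Raveth, 1,142 m², ¥239,214.74):
Base rate for 2777.62 is 26.5%.
Additional duty on 2777.62 from Raveth: +29.3%. Applied ad valorem rate: 26.5% + 29.3% = 55.8%.
Duty = ¥239,214.74 × 55.8% = ¥133,481.82.
Line 3 (8122.83, Raveth, 4,960 kg, ¥586,619.20):
Code 8122.83 is under a tariff-rate quota (threshold 2,487 kg). In-quota: 2,487 kg at 6.5%; over-quota: 2,473 kg at 17%.
Pro-rata value split: in-quota = ¥586,619.20 × 2,487/4,960 = ¥294,137.49; over-quota = ¥586,619.20 − ¥294,137.49 = ¥292,481.71.
In-quota duty = ¥294,137.49 × 6.5% = ¥19,118.94. Over-quota duty = ¥292,481.71 × 17% = ¥49,721.89.
Line duty = ¥19,118.94 + ¥49,721.89 = ¥68,840.83.
Total = ¥0.00 + ¥133,481.82 + ¥68,840.83 = ¥202,322.65.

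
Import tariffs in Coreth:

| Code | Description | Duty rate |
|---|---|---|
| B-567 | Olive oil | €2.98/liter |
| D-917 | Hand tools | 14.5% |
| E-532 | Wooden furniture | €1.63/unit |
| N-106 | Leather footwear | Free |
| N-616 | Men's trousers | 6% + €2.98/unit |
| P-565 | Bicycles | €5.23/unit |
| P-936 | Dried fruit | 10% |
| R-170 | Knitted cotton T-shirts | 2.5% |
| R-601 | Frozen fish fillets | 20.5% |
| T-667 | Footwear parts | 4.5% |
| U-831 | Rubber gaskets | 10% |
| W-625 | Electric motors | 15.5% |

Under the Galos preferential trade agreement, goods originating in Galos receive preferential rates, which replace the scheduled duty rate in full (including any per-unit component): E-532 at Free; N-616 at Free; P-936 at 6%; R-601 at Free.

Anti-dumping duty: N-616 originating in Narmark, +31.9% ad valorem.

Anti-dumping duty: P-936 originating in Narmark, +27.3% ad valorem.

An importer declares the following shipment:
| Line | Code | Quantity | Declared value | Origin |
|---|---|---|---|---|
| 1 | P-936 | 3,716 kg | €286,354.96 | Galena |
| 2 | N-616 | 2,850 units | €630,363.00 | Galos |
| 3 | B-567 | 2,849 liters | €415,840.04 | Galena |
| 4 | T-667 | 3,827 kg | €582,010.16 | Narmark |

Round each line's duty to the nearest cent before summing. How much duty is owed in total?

Line 1 (P-936, Galena, 3,716 kg, €286,354.96):
Base rate for P-936 is 10%.
P-936 has an FTA preferential rate, but origin Galena is not Galos; base rate stands.
The additional-duty order on P-936 targets Narmark, not Galena; it does not apply.
Duty = €286,354.96 × 10% = €28,635.50.
Line 2 (N-616, Galos, 2,850 units, €630,363.00):
Base rate for N-616 is 6% + €2.98/unit.
Origin Galos qualifies under the Coreth–Galos agreement and N-616 is covered: preferential rate Free applies instead.
The additional-duty order on N-616 targets Narmark, not Galos; it does not apply.
Duty = €630,363.00 × 0% = €0.00.
Line 3 (B-567, Galena, 2,849 liters, €415,840.04):
Base rate for B-567 is €2.98/liter.
Duty = 2,849 × €2.98 = €8,490.02.
Line 4 (T-667, Narmark, 3,827 kg, €582,010.16):
Base rate for T-667 is 4.5%.
Duty = €582,010.16 × 4.5% = €26,190.46.
Total = €28,635.50 + €0.00 + €8,490.02 + €26,190.46 = €63,315.98.

€63,315.98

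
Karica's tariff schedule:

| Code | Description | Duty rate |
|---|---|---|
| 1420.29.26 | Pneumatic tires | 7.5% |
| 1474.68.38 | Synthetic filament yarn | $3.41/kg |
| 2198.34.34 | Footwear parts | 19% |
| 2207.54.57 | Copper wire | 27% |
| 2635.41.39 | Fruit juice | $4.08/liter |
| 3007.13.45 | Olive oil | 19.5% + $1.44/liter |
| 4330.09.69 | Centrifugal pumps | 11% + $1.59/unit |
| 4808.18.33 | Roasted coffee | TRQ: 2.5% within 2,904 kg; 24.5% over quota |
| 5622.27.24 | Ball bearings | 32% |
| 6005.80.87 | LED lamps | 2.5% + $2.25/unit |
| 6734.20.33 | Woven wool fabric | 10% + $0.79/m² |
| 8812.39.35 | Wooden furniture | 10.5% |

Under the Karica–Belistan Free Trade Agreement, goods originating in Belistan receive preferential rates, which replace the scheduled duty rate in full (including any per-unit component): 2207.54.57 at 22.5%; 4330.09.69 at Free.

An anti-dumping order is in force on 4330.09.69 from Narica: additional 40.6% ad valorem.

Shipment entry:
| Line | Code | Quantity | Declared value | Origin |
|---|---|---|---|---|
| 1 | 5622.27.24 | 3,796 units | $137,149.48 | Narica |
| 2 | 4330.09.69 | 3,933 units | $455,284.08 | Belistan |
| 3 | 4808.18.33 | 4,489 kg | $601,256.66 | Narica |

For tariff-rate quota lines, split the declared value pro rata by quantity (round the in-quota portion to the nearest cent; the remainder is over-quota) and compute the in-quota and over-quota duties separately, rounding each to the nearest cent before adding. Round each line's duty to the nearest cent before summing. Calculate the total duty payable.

Line 1 (5622.27.24, Narica, 3,796 units, $137,149.48):
Base rate for 5622.27.24 is 32%.
Duty = $137,149.48 × 32% = $43,887.83.
Line 2 (4330.09.69, Belistan, 3,933 units, $455,284.08):
Base rate for 4330.09.69 is 11% + $1.59/unit.
Origin Belistan qualifies under the Karica–Belistan agreement and 4330.09.69 is covered: preferential rate Free applies instead.
The additional-duty order on 4330.09.69 targets Narica, not Belistan; it does not apply.
Duty = $455,284.08 × 0% = $0.00.
Line 3 (4808.18.33, Narica, 4,489 kg, $601,256.66):
Code 4808.18.33 is under a tariff-rate quota (threshold 2,904 kg). In-quota: 2,904 kg at 2.5%; over-quota: 1,585 kg at 24.5%.
Pro-rata value split: in-quota = $601,256.66 × 2,904/4,489 = $388,961.76; over-quota = $601,256.66 − $388,961.76 = $212,294.90.
In-quota duty = $388,961.76 × 2.5% = $9,724.04. Over-quota duty = $212,294.90 × 24.5% = $52,012.25.
Line duty = $9,724.04 + $52,012.25 = $61,736.29.
Total = $43,887.83 + $0.00 + $61,736.29 = $105,624.12.

$105,624.12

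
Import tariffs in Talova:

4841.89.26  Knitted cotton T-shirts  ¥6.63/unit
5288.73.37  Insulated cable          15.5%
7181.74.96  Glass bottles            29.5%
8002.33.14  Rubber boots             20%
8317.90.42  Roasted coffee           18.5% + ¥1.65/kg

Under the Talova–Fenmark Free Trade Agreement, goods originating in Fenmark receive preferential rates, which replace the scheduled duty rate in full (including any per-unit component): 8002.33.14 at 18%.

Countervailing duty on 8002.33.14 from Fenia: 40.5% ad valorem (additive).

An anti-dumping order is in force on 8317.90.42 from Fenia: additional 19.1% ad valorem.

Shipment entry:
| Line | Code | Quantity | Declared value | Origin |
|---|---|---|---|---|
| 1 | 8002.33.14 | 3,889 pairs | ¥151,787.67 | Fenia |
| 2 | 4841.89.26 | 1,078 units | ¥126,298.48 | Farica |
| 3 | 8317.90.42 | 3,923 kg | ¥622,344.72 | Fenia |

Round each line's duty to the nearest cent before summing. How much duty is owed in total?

¥339,453.24

Line 1 (8002.33.14, Fenia, 3,889 pairs, ¥151,787.67):
Base rate for 8002.33.14 is 20%.
8002.33.14 has an FTA preferential rate, but origin Fenia is not Fenmark; base rate stands.
Additional duty on 8002.33.14 from Fenia: +40.5%. Applied ad valorem rate: 20% + 40.5% = 60.5%.
Duty = ¥151,787.67 × 60.5% = ¥91,831.54.
Line 2 (4841.89.26, Farica, 1,078 units, ¥126,298.48):
Base rate for 4841.89.26 is ¥6.63/unit.
Duty = 1,078 × ¥6.63 = ¥7,147.14.
Line 3 (8317.90.42, Fenia, 3,923 kg, ¥622,344.72):
Base rate for 8317.90.42 is 18.5% + ¥1.65/kg.
Additional duty on 8317.90.42 from Fenia: +19.1%. Applied ad valorem rate: 18.5% + 19.1% = 37.6%.
Duty = ¥622,344.72 × 37.6% + 3,923 × ¥1.65 = ¥240,474.56.
Total = ¥91,831.54 + ¥7,147.14 + ¥240,474.56 = ¥339,453.24.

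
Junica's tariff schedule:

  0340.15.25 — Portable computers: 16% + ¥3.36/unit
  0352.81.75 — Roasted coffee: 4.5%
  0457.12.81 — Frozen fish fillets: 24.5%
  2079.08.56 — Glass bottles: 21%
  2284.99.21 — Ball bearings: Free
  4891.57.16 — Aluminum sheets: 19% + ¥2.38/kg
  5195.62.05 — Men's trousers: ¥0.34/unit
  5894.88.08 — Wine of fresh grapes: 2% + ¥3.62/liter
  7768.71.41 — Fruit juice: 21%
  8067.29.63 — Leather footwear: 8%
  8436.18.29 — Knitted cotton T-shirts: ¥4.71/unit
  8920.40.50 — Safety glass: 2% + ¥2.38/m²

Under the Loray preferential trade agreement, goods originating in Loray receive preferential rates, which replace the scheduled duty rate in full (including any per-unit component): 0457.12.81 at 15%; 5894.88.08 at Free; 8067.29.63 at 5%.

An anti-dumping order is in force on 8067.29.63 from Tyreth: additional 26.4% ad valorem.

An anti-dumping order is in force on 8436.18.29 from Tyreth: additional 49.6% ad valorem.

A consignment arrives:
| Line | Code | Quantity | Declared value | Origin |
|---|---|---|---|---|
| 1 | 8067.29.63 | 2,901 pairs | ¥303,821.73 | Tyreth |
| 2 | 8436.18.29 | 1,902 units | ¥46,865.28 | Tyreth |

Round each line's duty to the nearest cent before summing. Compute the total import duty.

¥136,718.28

Line 1 (8067.29.63, Tyreth, 2,901 pairs, ¥303,821.73):
Base rate for 8067.29.63 is 8%.
8067.29.63 has an FTA preferential rate, but origin Tyreth is not Loray; base rate stands.
Additional duty on 8067.29.63 from Tyreth: +26.4%. Applied ad valorem rate: 8% + 26.4% = 34.4%.
Duty = ¥303,821.73 × 34.4% = ¥104,514.68.
Line 2 (8436.18.29, Tyreth, 1,902 units, ¥46,865.28):
Base rate for 8436.18.29 is ¥4.71/unit.
Additional duty on 8436.18.29 from Tyreth: +49.6% ad valorem. Applied ad valorem rate = 49.6%.
Duty = ¥46,865.28 × 49.6% + 1,902 × ¥4.71 = ¥32,203.60.
Total = ¥104,514.68 + ¥32,203.60 = ¥136,718.28.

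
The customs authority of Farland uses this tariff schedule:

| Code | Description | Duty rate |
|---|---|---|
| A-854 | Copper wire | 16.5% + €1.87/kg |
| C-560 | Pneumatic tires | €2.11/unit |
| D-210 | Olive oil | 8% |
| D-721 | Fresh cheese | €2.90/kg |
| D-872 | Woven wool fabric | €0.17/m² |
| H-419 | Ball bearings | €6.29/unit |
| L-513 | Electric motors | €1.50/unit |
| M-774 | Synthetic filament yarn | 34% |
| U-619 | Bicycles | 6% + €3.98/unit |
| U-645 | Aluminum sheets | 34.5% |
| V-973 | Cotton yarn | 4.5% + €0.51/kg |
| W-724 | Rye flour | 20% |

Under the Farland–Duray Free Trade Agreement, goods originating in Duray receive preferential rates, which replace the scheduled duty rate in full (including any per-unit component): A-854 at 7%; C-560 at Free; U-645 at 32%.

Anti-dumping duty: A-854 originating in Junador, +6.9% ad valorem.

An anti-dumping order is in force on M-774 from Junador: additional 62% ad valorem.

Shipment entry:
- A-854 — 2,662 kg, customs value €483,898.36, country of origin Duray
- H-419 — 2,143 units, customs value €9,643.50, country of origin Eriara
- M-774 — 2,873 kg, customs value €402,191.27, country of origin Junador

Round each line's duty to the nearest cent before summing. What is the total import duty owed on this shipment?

€433,455.98

Line 1 (A-854, Duray, 2,662 kg, €483,898.36):
Base rate for A-854 is 16.5% + €1.87/kg.
Origin Duray qualifies under the Farland–Duray agreement and A-854 is covered: preferential rate 7% applies instead.
The additional-duty order on A-854 targets Junador, not Duray; it does not apply.
Duty = €483,898.36 × 7% = €33,872.89.
Line 2 (H-419, Eriara, 2,143 units, €9,643.50):
Base rate for H-419 is €6.29/unit.
Duty = 2,143 × €6.29 = €13,479.47.
Line 3 (M-774, Junador, 2,873 kg, €402,191.27):
Base rate for M-774 is 34%.
Additional duty on M-774 from Junador: +62%. Applied ad valorem rate: 34% + 62% = 96%.
Duty = €402,191.27 × 96% = €386,103.62.
Total = €33,872.89 + €13,479.47 + €386,103.62 = €433,455.98.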